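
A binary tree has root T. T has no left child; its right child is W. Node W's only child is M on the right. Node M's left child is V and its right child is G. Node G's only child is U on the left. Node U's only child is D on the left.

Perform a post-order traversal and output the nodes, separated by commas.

V, D, U, G, M, W, T

Post-order visits the left subtree, then the right subtree, then the node.
At T: no left child.
At T: go right to W.
  At W: no left child.
  At W: go right to M.
    At M: go left to V.
      V is a leaf — visit V.
    At M: go right to G.
      At G: go left to U.
        At U: go left to D.
          D is a leaf — visit D.
        At U: no right child.
        Visit U.
      At G: no right child.
      Visit G.
    Visit M.
  Visit W.
Visit T.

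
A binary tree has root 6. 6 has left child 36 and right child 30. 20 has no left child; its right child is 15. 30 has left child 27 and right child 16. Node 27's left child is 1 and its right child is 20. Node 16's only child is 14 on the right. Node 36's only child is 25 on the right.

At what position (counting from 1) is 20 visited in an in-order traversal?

In-order visits the left subtree, then the node, then the right subtree.
At 6: go left to 36.
  At 36: no left child.
  Visit 36.
  At 36: go right to 25.
    25 is a leaf — visit 25.
Visit 6.
At 6: go right to 30.
  At 30: go left to 27.
    At 27: go left to 1.
      1 is a leaf — visit 1.
    Visit 27.
    At 27: go right to 20.
      At 20: no left child.
      Visit 20.
      At 20: go right to 15.
        15 is a leaf — visit 15.
  Visit 30.
  At 30: go right to 16.
    At 16: no left child.
    Visit 16.
    At 16: go right to 14.
      14 is a leaf — visit 14.
Full in-order sequence: 36, 25, 6, 1, 27, 20, 15, 30, 16, 14.

6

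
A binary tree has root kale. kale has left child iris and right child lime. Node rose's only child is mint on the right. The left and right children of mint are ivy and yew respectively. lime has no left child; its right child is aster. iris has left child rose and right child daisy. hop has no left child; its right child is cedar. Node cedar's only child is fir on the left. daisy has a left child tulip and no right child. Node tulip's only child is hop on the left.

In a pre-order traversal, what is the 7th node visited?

Pre-order visits the node, then its left subtree, then its right subtree.
Visit kale.
At kale: go left to iris.
  Visit iris.
  At iris: go left to rose.
    Visit rose.
    At rose: no left child.
    At rose: go right to mint.
      Visit mint.
      At mint: go left to ivy.
        ivy is a leaf — visit ivy.
      At mint: go right to yew.
        yew is a leaf — visit yew.
  At iris: go right to daisy.
    Visit daisy.
    At daisy: go left to tulip.
      Visit tulip.
      At tulip: go left to hop.
        Visit hop.
        At hop: no left child.
        At hop: go right to cedar.
          Visit cedar.
          At cedar: go left to fir.
            fir is a leaf — visit fir.
          At cedar: no right child.
      At tulip: no right child.
    At daisy: no right child.
At kale: go right to lime.
  Visit lime.
  At lime: no left child.
  At lime: go right to aster.
    aster is a leaf — visit aster.
Full pre-order sequence: kale, iris, rose, mint, ivy, yew, daisy, tulip, hop, cedar, fir, lime, aster.

daisy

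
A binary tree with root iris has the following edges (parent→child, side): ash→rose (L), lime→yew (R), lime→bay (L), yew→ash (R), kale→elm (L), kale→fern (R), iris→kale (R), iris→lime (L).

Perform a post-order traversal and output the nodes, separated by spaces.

Post-order visits the left subtree, then the right subtree, then the node.
At iris: go left to lime.
  At lime: go left to bay.
    bay is a leaf — visit bay.
  At lime: go right to yew.
    At yew: no left child.
    At yew: go right to ash.
      At ash: go left to rose.
        rose is a leaf — visit rose.
      At ash: no right child.
      Visit ash.
    Visit yew.
  Visit lime.
At iris: go right to kale.
  At kale: go left to elm.
    elm is a leaf — visit elm.
  At kale: go right to fern.
    fern is a leaf — visit fern.
  Visit kale.
Visit iris.

bay rose ash yew lime elm fern kale iris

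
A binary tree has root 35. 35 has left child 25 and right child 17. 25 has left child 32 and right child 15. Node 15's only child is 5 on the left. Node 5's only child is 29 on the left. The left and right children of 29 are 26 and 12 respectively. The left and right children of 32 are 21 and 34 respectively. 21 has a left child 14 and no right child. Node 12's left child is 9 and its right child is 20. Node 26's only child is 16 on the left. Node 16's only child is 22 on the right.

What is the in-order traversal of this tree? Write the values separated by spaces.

In-order visits the left subtree, then the node, then the right subtree.
At 35: go left to 25.
  At 25: go left to 32.
    At 32: go left to 21.
      At 21: go left to 14.
        14 is a leaf — visit 14.
      Visit 21.
      At 21: no right child.
    Visit 32.
    At 32: go right to 34.
      34 is a leaf — visit 34.
  Visit 25.
  At 25: go right to 15.
    At 15: go left to 5.
      At 5: go left to 29.
        At 29: go left to 26.
          At 26: go left to 16.
            At 16: no left child.
            Visit 16.
            At 16: go right to 22.
              22 is a leaf — visit 22.
          Visit 26.
          At 26: no right child.
        Visit 29.
        At 29: go right to 12.
          At 12: go left to 9.
            9 is a leaf — visit 9.
          Visit 12.
          At 12: go right to 20.
            20 is a leaf — visit 20.
      Visit 5.
      At 5: no right child.
    Visit 15.
    At 15: no right child.
Visit 35.
At 35: go right to 17.
  17 is a leaf — visit 17.

14 21 32 34 25 16 22 26 29 9 12 20 5 15 35 17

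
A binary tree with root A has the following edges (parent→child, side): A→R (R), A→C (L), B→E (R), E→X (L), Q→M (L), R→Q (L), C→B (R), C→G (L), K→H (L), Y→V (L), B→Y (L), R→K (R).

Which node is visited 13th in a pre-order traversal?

H

Pre-order visits the node, then its left subtree, then its right subtree.
Visit A.
At A: go left to C.
  Visit C.
  At C: go left to G.
    G is a leaf — visit G.
  At C: go right to B.
    Visit B.
    At B: go left to Y.
      Visit Y.
      At Y: go left to V.
        V is a leaf — visit V.
      At Y: no right child.
    At B: go right to E.
      Visit E.
      At E: go left to X.
        X is a leaf — visit X.
      At E: no right child.
At A: go right to R.
  Visit R.
  At R: go left to Q.
    Visit Q.
    At Q: go left to M.
      M is a leaf — visit M.
    At Q: no right child.
  At R: go right to K.
    Visit K.
    At K: go left to H.
      H is a leaf — visit H.
    At K: no right child.
Full pre-order sequence: A, C, G, B, Y, V, E, X, R, Q, M, K, H.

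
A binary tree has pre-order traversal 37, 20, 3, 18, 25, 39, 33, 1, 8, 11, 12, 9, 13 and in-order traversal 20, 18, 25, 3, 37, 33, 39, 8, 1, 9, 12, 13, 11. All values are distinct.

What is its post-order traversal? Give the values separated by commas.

The first element of pre-order is the root; it splits in-order into left and right subtrees.
Root 37: left subtree has 4 nodes {20, 18, 25, 3}, right has 8 {33, 39, 8, 1, 9, 12, 13, 11}.
  Root 20: left subtree has 0 nodes { }, right has 3 {18, 25, 3}.
    Root 3: left subtree has 2 nodes {18, 25}, right has 0 { }.
      Root 18: left subtree has 0 nodes { }, right has 1 {25}.
  Root 39: left subtree has 1 node {33}, right has 6 {8, 1, 9, 12, 13, 11}.
    Root 1: left subtree has 1 node {8}, right has 4 {9, 12, 13, 11}.
      Root 11: left subtree has 3 nodes {9, 12, 13}, right has 0 { }.
        Root 12: left subtree has 1 node {9}, right has 1 {13}.

25, 18, 3, 20, 33, 8, 9, 13, 12, 11, 1, 39, 37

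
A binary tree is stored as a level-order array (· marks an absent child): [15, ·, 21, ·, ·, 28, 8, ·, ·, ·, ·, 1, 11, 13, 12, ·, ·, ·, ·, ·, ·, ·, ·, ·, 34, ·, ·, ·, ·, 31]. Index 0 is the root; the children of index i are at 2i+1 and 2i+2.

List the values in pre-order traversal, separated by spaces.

15 21 28 1 34 11 8 13 12 31

Pre-order visits the node, then its left subtree, then its right subtree.
Visit 15.
At 15: no left child.
At 15: go right to 21.
  Visit 21.
  At 21: go left to 28.
    Visit 28.
    At 28: go left to 1.
      Visit 1.
      At 1: no left child.
      At 1: go right to 34.
        34 is a leaf — visit 34.
    At 28: go right to 11.
      11 is a leaf — visit 11.
  At 21: go right to 8.
    Visit 8.
    At 8: go left to 13.
      13 is a leaf — visit 13.
    At 8: go right to 12.
      Visit 12.
      At 12: go left to 31.
        31 is a leaf — visit 31.
      At 12: no right child.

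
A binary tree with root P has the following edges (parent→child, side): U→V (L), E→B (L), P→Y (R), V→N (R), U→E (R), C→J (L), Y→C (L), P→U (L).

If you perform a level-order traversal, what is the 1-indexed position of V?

4

Level-order visits nodes level by level from the root, left to right within each level.
Level 0: P
Level 1: U, Y
Level 2: V, E, C
Level 3: N, B, J
Full level-order sequence: P, U, Y, V, E, C, N, B, J.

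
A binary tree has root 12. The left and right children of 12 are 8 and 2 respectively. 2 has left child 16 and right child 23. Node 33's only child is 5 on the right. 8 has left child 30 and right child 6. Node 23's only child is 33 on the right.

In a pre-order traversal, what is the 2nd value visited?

Pre-order visits the node, then its left subtree, then its right subtree.
Visit 12.
At 12: go left to 8.
  Visit 8.
  At 8: go left to 30.
    30 is a leaf — visit 30.
  At 8: go right to 6.
    6 is a leaf — visit 6.
At 12: go right to 2.
  Visit 2.
  At 2: go left to 16.
    16 is a leaf — visit 16.
  At 2: go right to 23.
    Visit 23.
    At 23: no left child.
    At 23: go right to 33.
      Visit 33.
      At 33: no left child.
      At 33: go right to 5.
        5 is a leaf — visit 5.
Full pre-order sequence: 12, 8, 30, 6, 2, 16, 23, 33, 5.

8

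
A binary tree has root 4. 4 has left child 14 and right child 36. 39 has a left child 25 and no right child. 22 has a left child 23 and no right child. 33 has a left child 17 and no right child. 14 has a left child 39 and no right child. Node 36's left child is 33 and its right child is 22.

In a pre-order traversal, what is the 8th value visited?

Pre-order visits the node, then its left subtree, then its right subtree.
Visit 4.
At 4: go left to 14.
  Visit 14.
  At 14: go left to 39.
    Visit 39.
    At 39: go left to 25.
      25 is a leaf — visit 25.
    At 39: no right child.
  At 14: no right child.
At 4: go right to 36.
  Visit 36.
  At 36: go left to 33.
    Visit 33.
    At 33: go left to 17.
      17 is a leaf — visit 17.
    At 33: no right child.
  At 36: go right to 22.
    Visit 22.
    At 22: go left to 23.
      23 is a leaf — visit 23.
    At 22: no right child.
Full pre-order sequence: 4, 14, 39, 25, 36, 33, 17, 22, 23.

22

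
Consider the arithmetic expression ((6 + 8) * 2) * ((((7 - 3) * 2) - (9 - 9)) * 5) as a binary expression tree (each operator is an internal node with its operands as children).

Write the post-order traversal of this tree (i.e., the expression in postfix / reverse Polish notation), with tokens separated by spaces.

Post-order on an expression tree gives postfix notation: for each operator, emit left operand, right operand, then the operator.

6 8 + 2 * 7 3 - 2 * 9 9 - - 5 * *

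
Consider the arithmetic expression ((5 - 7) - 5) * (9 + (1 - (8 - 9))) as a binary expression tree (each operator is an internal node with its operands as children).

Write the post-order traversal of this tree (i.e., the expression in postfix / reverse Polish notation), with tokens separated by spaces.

Post-order on an expression tree gives postfix notation: for each operator, emit left operand, right operand, then the operator.

5 7 - 5 - 9 1 8 9 - - + *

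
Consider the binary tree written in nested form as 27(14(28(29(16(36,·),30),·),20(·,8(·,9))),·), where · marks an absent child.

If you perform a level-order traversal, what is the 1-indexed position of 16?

Level-order visits nodes level by level from the root, left to right within each level.
Level 0: 27
Level 1: 14
Level 2: 28, 20
Level 3: 29, 8
Level 4: 16, 30, 9
Level 5: 36
Full level-order sequence: 27, 14, 28, 20, 29, 8, 16, 30, 9, 36.

7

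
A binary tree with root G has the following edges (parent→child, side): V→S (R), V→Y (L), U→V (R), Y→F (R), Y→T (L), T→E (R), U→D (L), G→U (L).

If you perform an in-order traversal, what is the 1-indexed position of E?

In-order visits the left subtree, then the node, then the right subtree.
At G: go left to U.
  At U: go left to D.
    D is a leaf — visit D.
  Visit U.
  At U: go right to V.
    At V: go left to Y.
      At Y: go left to T.
        At T: no left child.
        Visit T.
        At T: go right to E.
          E is a leaf — visit E.
      Visit Y.
      At Y: go right to F.
        F is a leaf — visit F.
    Visit V.
    At V: go right to S.
      S is a leaf — visit S.
Visit G.
At G: no right child.
Full in-order sequence: D, U, T, E, Y, F, V, S, G.

4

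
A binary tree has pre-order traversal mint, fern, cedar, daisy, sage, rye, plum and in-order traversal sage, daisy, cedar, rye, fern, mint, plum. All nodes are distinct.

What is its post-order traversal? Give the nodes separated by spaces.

The first element of pre-order is the root; it splits in-order into left and right subtrees.
Root mint: left subtree has 5 nodes {sage, daisy, cedar, rye, fern}, right has 1 {plum}.
  Root fern: left subtree has 4 nodes {sage, daisy, cedar, rye}, right has 0 { }.
    Root cedar: left subtree has 2 nodes {sage, daisy}, right has 1 {rye}.
      Root daisy: left subtree has 1 node {sage}, right has 0 { }.

sage daisy rye cedar fern plum mint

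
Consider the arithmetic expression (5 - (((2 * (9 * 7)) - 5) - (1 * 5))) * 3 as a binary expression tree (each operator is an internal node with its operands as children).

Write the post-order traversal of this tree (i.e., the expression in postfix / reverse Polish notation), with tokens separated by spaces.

5 2 9 7 * * 5 - 1 5 * - - 3 *

Post-order on an expression tree gives postfix notation: for each operator, emit left operand, right operand, then the operator.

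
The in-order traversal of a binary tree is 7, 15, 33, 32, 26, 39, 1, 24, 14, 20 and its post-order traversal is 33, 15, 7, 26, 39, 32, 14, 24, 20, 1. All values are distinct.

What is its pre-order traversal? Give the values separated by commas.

The last element of post-order is the root; it splits in-order into left and right subtrees.
Root 1: left subtree has 6 nodes {7, 15, 33, 32, 26, 39}, right has 3 {24, 14, 20}.
  Root 32: left subtree has 3 nodes {7, 15, 33}, right has 2 {26, 39}.
    Root 7: left subtree has 0 nodes { }, right has 2 {15, 33}.
      Root 15: left subtree has 0 nodes { }, right has 1 {33}.
    Root 39: left subtree has 1 node {26}, right has 0 { }.
  Root 20: left subtree has 2 nodes {24, 14}, right has 0 { }.
    Root 24: left subtree has 0 nodes { }, right has 1 {14}.

1, 32, 7, 15, 33, 39, 26, 20, 24, 14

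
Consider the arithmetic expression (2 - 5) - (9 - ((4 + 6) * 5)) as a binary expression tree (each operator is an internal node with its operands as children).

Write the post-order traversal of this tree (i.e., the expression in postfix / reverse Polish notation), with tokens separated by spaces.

Post-order on an expression tree gives postfix notation: for each operator, emit left operand, right operand, then the operator.

2 5 - 9 4 6 + 5 * - -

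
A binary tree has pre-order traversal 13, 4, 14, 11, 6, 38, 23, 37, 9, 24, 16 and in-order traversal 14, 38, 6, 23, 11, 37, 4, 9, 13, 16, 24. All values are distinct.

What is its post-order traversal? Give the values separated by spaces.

The first element of pre-order is the root; it splits in-order into left and right subtrees.
Root 13: left subtree has 8 nodes {14, 38, 6, 23, 11, 37, 4, 9}, right has 2 {16, 24}.
  Root 4: left subtree has 6 nodes {14, 38, 6, 23, 11, 37}, right has 1 {9}.
    Root 14: left subtree has 0 nodes { }, right has 5 {38, 6, 23, 11, 37}.
      Root 11: left subtree has 3 nodes {38, 6, 23}, right has 1 {37}.
        Root 6: left subtree has 1 node {38}, right has 1 {23}.
  Root 24: left subtree has 1 node {16}, right has 0 { }.

38 23 6 37 11 14 9 4 16 24 13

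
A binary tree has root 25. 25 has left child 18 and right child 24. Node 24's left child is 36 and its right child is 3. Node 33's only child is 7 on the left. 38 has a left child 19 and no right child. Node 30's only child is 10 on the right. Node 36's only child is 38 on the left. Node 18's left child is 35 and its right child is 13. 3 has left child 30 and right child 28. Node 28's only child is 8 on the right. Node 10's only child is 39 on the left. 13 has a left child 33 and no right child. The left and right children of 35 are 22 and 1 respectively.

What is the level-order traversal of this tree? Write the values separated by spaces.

25 18 24 35 13 36 3 22 1 33 38 30 28 7 19 10 8 39

Level-order visits nodes level by level from the root, left to right within each level.
Level 0: 25
Level 1: 18, 24
Level 2: 35, 13, 36, 3
Level 3: 22, 1, 33, 38, 30, 28
Level 4: 7, 19, 10, 8
Level 5: 39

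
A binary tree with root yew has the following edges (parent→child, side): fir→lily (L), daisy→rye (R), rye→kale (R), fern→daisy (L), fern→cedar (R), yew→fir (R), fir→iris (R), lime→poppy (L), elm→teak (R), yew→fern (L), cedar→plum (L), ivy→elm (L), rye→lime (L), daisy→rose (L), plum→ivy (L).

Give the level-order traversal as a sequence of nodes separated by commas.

yew, fern, fir, daisy, cedar, lily, iris, rose, rye, plum, lime, kale, ivy, poppy, elm, teak

Level-order visits nodes level by level from the root, left to right within each level.
Level 0: yew
Level 1: fern, fir
Level 2: daisy, cedar, lily, iris
Level 3: rose, rye, plum
Level 4: lime, kale, ivy
Level 5: poppy, elm
Level 6: teak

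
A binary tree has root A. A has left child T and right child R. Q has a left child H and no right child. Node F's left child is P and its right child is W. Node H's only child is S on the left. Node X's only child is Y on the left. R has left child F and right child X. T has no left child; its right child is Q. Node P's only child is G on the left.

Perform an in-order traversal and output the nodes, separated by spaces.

In-order visits the left subtree, then the node, then the right subtree.
At A: go left to T.
  At T: no left child.
  Visit T.
  At T: go right to Q.
    At Q: go left to H.
      At H: go left to S.
        S is a leaf — visit S.
      Visit H.
      At H: no right child.
    Visit Q.
    At Q: no right child.
Visit A.
At A: go right to R.
  At R: go left to F.
    At F: go left to P.
      At P: go left to G.
        G is a leaf — visit G.
      Visit P.
      At P: no right child.
    Visit F.
    At F: go right to W.
      W is a leaf — visit W.
  Visit R.
  At R: go right to X.
    At X: go left to Y.
      Y is a leaf — visit Y.
    Visit X.
    At X: no right child.

T S H Q A G P F W R Y X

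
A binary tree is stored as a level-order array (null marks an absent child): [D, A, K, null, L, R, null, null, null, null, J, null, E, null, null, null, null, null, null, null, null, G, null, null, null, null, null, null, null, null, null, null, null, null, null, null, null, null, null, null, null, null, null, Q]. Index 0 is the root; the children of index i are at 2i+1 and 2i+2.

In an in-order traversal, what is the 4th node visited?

G

In-order visits the left subtree, then the node, then the right subtree.
At D: go left to A.
  At A: no left child.
  Visit A.
  At A: go right to L.
    At L: no left child.
    Visit L.
    At L: go right to J.
      At J: go left to G.
        At G: go left to Q.
          Q is a leaf — visit Q.
        Visit G.
        At G: no right child.
      Visit J.
      At J: no right child.
Visit D.
At D: go right to K.
  At K: go left to R.
    At R: no left child.
    Visit R.
    At R: go right to E.
      E is a leaf — visit E.
  Visit K.
  At K: no right child.
Full in-order sequence: A, L, Q, G, J, D, R, E, K.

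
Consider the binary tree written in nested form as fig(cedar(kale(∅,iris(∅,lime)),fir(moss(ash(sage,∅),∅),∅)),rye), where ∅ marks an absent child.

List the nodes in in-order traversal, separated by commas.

kale, iris, lime, cedar, sage, ash, moss, fir, fig, rye

In-order visits the left subtree, then the node, then the right subtree.
At fig: go left to cedar.
  At cedar: go left to kale.
    At kale: no left child.
    Visit kale.
    At kale: go right to iris.
      At iris: no left child.
      Visit iris.
      At iris: go right to lime.
        lime is a leaf — visit lime.
  Visit cedar.
  At cedar: go right to fir.
    At fir: go left to moss.
      At moss: go left to ash.
        At ash: go left to sage.
          sage is a leaf — visit sage.
        Visit ash.
        At ash: no right child.
      Visit moss.
      At moss: no right child.
    Visit fir.
    At fir: no right child.
Visit fig.
At fig: go right to rye.
  rye is a leaf — visit rye.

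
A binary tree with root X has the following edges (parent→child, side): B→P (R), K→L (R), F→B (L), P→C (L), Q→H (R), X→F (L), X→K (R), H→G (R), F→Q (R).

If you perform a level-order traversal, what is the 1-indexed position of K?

3

Level-order visits nodes level by level from the root, left to right within each level.
Level 0: X
Level 1: F, K
Level 2: B, Q, L
Level 3: P, H
Level 4: C, G
Full level-order sequence: X, F, K, B, Q, L, P, H, C, G.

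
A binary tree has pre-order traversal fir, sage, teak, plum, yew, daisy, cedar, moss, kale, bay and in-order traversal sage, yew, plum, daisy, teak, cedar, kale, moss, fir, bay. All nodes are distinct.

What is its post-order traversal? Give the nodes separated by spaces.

yew daisy plum kale moss cedar teak sage bay fir

The first element of pre-order is the root; it splits in-order into left and right subtrees.
Root fir: left subtree has 8 nodes {sage, yew, plum, daisy, teak, cedar, kale, moss}, right has 1 {bay}.
  Root sage: left subtree has 0 nodes { }, right has 7 {yew, plum, daisy, teak, cedar, kale, moss}.
    Root teak: left subtree has 3 nodes {yew, plum, daisy}, right has 3 {cedar, kale, moss}.
      Root plum: left subtree has 1 node {yew}, right has 1 {daisy}.
      Root cedar: left subtree has 0 nodes { }, right has 2 {kale, moss}.
        Root moss: left subtree has 1 node {kale}, right has 0 { }.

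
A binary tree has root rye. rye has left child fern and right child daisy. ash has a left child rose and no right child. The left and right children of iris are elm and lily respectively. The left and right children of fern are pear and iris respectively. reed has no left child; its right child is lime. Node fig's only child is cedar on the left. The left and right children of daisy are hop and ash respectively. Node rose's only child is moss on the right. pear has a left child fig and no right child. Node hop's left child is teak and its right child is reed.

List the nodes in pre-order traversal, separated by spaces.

rye fern pear fig cedar iris elm lily daisy hop teak reed lime ash rose moss

Pre-order visits the node, then its left subtree, then its right subtree.
Visit rye.
At rye: go left to fern.
  Visit fern.
  At fern: go left to pear.
    Visit pear.
    At pear: go left to fig.
      Visit fig.
      At fig: go left to cedar.
        cedar is a leaf — visit cedar.
      At fig: no right child.
    At pear: no right child.
  At fern: go right to iris.
    Visit iris.
    At iris: go left to elm.
      elm is a leaf — visit elm.
    At iris: go right to lily.
      lily is a leaf — visit lily.
At rye: go right to daisy.
  Visit daisy.
  At daisy: go left to hop.
    Visit hop.
    At hop: go left to teak.
      teak is a leaf — visit teak.
    At hop: go right to reed.
      Visit reed.
      At reed: no left child.
      At reed: go right to lime.
        lime is a leaf — visit lime.
  At daisy: go right to ash.
    Visit ash.
    At ash: go left to rose.
      Visit rose.
      At rose: no left child.
      At rose: go right to moss.
        moss is a leaf — visit moss.
    At ash: no right child.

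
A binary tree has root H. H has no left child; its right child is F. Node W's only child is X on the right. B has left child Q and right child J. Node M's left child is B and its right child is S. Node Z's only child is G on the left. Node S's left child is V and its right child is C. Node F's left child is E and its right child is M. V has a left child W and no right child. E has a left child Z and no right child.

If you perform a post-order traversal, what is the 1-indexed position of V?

9

Post-order visits the left subtree, then the right subtree, then the node.
At H: no left child.
At H: go right to F.
  At F: go left to E.
    At E: go left to Z.
      At Z: go left to G.
        G is a leaf — visit G.
      At Z: no right child.
      Visit Z.
    At E: no right child.
    Visit E.
  At F: go right to M.
    At M: go left to B.
      At B: go left to Q.
        Q is a leaf — visit Q.
      At B: go right to J.
        J is a leaf — visit J.
      Visit B.
    At M: go right to S.
      At S: go left to V.
        At V: go left to W.
          At W: no left child.
          At W: go right to X.
            X is a leaf — visit X.
          Visit W.
        At V: no right child.
        Visit V.
      At S: go right to C.
        C is a leaf — visit C.
      Visit S.
    Visit M.
  Visit F.
Visit H.
Full post-order sequence: G, Z, E, Q, J, B, X, W, V, C, S, M, F, H.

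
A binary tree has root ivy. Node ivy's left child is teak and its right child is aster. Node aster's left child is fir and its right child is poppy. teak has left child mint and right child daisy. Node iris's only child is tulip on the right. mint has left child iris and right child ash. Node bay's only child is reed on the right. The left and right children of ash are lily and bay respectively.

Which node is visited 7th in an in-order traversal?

In-order visits the left subtree, then the node, then the right subtree.
At ivy: go left to teak.
  At teak: go left to mint.
    At mint: go left to iris.
      At iris: no left child.
      Visit iris.
      At iris: go right to tulip.
        tulip is a leaf — visit tulip.
    Visit mint.
    At mint: go right to ash.
      At ash: go left to lily.
        lily is a leaf — visit lily.
      Visit ash.
      At ash: go right to bay.
        At bay: no left child.
        Visit bay.
        At bay: go right to reed.
          reed is a leaf — visit reed.
  Visit teak.
  At teak: go right to daisy.
    daisy is a leaf — visit daisy.
Visit ivy.
At ivy: go right to aster.
  At aster: go left to fir.
    fir is a leaf — visit fir.
  Visit aster.
  At aster: go right to poppy.
    poppy is a leaf — visit poppy.
Full in-order sequence: iris, tulip, mint, lily, ash, bay, reed, teak, daisy, ivy, fir, aster, poppy.

reed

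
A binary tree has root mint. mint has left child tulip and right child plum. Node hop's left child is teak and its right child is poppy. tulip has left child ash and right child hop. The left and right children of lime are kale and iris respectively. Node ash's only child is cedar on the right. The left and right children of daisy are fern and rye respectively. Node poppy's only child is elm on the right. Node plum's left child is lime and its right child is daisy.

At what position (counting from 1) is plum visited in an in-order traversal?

In-order visits the left subtree, then the node, then the right subtree.
At mint: go left to tulip.
  At tulip: go left to ash.
    At ash: no left child.
    Visit ash.
    At ash: go right to cedar.
      cedar is a leaf — visit cedar.
  Visit tulip.
  At tulip: go right to hop.
    At hop: go left to teak.
      teak is a leaf — visit teak.
    Visit hop.
    At hop: go right to poppy.
      At poppy: no left child.
      Visit poppy.
      At poppy: go right to elm.
        elm is a leaf — visit elm.
Visit mint.
At mint: go right to plum.
  At plum: go left to lime.
    At lime: go left to kale.
      kale is a leaf — visit kale.
    Visit lime.
    At lime: go right to iris.
      iris is a leaf — visit iris.
  Visit plum.
  At plum: go right to daisy.
    At daisy: go left to fern.
      fern is a leaf — visit fern.
    Visit daisy.
    At daisy: go right to rye.
      rye is a leaf — visit rye.
Full in-order sequence: ash, cedar, tulip, teak, hop, poppy, elm, mint, kale, lime, iris, plum, fern, daisy, rye.

12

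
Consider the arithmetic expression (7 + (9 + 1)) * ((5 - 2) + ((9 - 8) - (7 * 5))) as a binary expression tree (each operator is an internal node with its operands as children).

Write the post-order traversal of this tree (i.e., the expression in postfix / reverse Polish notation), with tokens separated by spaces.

Post-order on an expression tree gives postfix notation: for each operator, emit left operand, right operand, then the operator.

7 9 1 + + 5 2 - 9 8 - 7 5 * - + *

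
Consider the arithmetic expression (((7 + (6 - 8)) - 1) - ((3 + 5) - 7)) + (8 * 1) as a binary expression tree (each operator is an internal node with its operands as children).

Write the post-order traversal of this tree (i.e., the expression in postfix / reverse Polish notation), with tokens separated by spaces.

Post-order on an expression tree gives postfix notation: for each operator, emit left operand, right operand, then the operator.

7 6 8 - + 1 - 3 5 + 7 - - 8 1 * +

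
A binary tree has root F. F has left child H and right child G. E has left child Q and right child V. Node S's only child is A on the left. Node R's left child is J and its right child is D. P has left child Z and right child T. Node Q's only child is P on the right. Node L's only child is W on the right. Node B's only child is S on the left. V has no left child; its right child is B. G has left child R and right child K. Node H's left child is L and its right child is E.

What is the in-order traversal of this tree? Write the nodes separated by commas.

L, W, H, Q, Z, P, T, E, V, A, S, B, F, J, R, D, G, K

In-order visits the left subtree, then the node, then the right subtree.
At F: go left to H.
  At H: go left to L.
    At L: no left child.
    Visit L.
    At L: go right to W.
      W is a leaf — visit W.
  Visit H.
  At H: go right to E.
    At E: go left to Q.
      At Q: no left child.
      Visit Q.
      At Q: go right to P.
        At P: go left to Z.
          Z is a leaf — visit Z.
        Visit P.
        At P: go right to T.
          T is a leaf — visit T.
    Visit E.
    At E: go right to V.
      At V: no left child.
      Visit V.
      At V: go right to B.
        At B: go left to S.
          At S: go left to A.
            A is a leaf — visit A.
          Visit S.
          At S: no right child.
        Visit B.
        At B: no right child.
Visit F.
At F: go right to G.
  At G: go left to R.
    At R: go left to J.
      J is a leaf — visit J.
    Visit R.
    At R: go right to D.
      D is a leaf — visit D.
  Visit G.
  At G: go right to K.
    K is a leaf — visit K.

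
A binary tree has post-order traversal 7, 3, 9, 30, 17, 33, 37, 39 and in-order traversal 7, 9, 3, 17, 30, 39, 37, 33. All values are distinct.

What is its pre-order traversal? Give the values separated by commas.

The last element of post-order is the root; it splits in-order into left and right subtrees.
Root 39: left subtree has 5 nodes {7, 9, 3, 17, 30}, right has 2 {37, 33}.
  Root 17: left subtree has 3 nodes {7, 9, 3}, right has 1 {30}.
    Root 9: left subtree has 1 node {7}, right has 1 {3}.
  Root 37: left subtree has 0 nodes { }, right has 1 {33}.

39, 17, 9, 7, 3, 30, 37, 33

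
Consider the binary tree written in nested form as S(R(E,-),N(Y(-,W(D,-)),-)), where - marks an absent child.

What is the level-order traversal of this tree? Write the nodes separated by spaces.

S R N E Y W D

Level-order visits nodes level by level from the root, left to right within each level.
Level 0: S
Level 1: R, N
Level 2: E, Y
Level 3: W
Level 4: D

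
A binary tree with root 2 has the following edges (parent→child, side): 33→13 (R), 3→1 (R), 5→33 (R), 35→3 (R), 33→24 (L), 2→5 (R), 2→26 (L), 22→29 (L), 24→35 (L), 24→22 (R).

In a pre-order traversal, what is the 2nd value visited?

Pre-order visits the node, then its left subtree, then its right subtree.
Visit 2.
At 2: go left to 26.
  26 is a leaf — visit 26.
At 2: go right to 5.
  Visit 5.
  At 5: no left child.
  At 5: go right to 33.
    Visit 33.
    At 33: go left to 24.
      Visit 24.
      At 24: go left to 35.
        Visit 35.
        At 35: no left child.
        At 35: go right to 3.
          Visit 3.
          At 3: no left child.
          At 3: go right to 1.
            1 is a leaf — visit 1.
      At 24: go right to 22.
        Visit 22.
        At 22: go left to 29.
          29 is a leaf — visit 29.
        At 22: no right child.
    At 33: go right to 13.
      13 is a leaf — visit 13.
Full pre-order sequence: 2, 26, 5, 33, 24, 35, 3, 1, 22, 29, 13.

26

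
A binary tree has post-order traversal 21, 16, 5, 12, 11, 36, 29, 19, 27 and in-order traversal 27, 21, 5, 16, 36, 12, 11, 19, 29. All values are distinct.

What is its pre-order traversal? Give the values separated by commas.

27, 19, 36, 5, 21, 16, 11, 12, 29

The last element of post-order is the root; it splits in-order into left and right subtrees.
Root 27: left subtree has 0 nodes { }, right has 8 {21, 5, 16, 36, 12, 11, 19, 29}.
  Root 19: left subtree has 6 nodes {21, 5, 16, 36, 12, 11}, right has 1 {29}.
    Root 36: left subtree has 3 nodes {21, 5, 16}, right has 2 {12, 11}.
      Root 5: left subtree has 1 node {21}, right has 1 {16}.
      Root 11: left subtree has 1 node {12}, right has 0 { }.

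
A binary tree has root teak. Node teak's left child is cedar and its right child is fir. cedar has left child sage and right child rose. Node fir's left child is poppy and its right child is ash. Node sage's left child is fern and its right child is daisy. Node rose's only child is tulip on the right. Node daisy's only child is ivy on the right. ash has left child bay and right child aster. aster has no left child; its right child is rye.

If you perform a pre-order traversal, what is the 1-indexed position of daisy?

5

Pre-order visits the node, then its left subtree, then its right subtree.
Visit teak.
At teak: go left to cedar.
  Visit cedar.
  At cedar: go left to sage.
    Visit sage.
    At sage: go left to fern.
      fern is a leaf — visit fern.
    At sage: go right to daisy.
      Visit daisy.
      At daisy: no left child.
      At daisy: go right to ivy.
        ivy is a leaf — visit ivy.
  At cedar: go right to rose.
    Visit rose.
    At rose: no left child.
    At rose: go right to tulip.
      tulip is a leaf — visit tulip.
At teak: go right to fir.
  Visit fir.
  At fir: go left to poppy.
    poppy is a leaf — visit poppy.
  At fir: go right to ash.
    Visit ash.
    At ash: go left to bay.
      bay is a leaf — visit bay.
    At ash: go right to aster.
      Visit aster.
      At aster: no left child.
      At aster: go right to rye.
        rye is a leaf — visit rye.
Full pre-order sequence: teak, cedar, sage, fern, daisy, ivy, rose, tulip, fir, poppy, ash, bay, aster, rye.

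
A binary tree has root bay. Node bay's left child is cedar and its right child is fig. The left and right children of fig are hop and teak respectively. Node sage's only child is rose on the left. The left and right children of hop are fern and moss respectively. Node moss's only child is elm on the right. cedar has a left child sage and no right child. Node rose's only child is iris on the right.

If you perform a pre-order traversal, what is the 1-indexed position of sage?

3

Pre-order visits the node, then its left subtree, then its right subtree.
Visit bay.
At bay: go left to cedar.
  Visit cedar.
  At cedar: go left to sage.
    Visit sage.
    At sage: go left to rose.
      Visit rose.
      At rose: no left child.
      At rose: go right to iris.
        iris is a leaf — visit iris.
    At sage: no right child.
  At cedar: no right child.
At bay: go right to fig.
  Visit fig.
  At fig: go left to hop.
    Visit hop.
    At hop: go left to fern.
      fern is a leaf — visit fern.
    At hop: go right to moss.
      Visit moss.
      At moss: no left child.
      At moss: go right to elm.
        elm is a leaf — visit elm.
  At fig: go right to teak.
    teak is a leaf — visit teak.
Full pre-order sequence: bay, cedar, sage, rose, iris, fig, hop, fern, moss, elm, teak.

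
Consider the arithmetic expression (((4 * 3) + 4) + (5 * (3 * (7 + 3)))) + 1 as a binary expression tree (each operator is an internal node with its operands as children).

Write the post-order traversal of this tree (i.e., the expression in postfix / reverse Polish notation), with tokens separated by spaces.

Post-order on an expression tree gives postfix notation: for each operator, emit left operand, right operand, then the operator.

4 3 * 4 + 5 3 7 3 + * * + 1 +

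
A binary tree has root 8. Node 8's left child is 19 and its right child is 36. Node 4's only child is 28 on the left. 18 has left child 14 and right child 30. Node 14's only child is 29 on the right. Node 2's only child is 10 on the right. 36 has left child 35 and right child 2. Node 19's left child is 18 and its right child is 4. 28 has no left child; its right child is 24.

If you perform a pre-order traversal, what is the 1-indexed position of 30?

Pre-order visits the node, then its left subtree, then its right subtree.
Visit 8.
At 8: go left to 19.
  Visit 19.
  At 19: go left to 18.
    Visit 18.
    At 18: go left to 14.
      Visit 14.
      At 14: no left child.
      At 14: go right to 29.
        29 is a leaf — visit 29.
    At 18: go right to 30.
      30 is a leaf — visit 30.
  At 19: go right to 4.
    Visit 4.
    At 4: go left to 28.
      Visit 28.
      At 28: no left child.
      At 28: go right to 24.
        24 is a leaf — visit 24.
    At 4: no right child.
At 8: go right to 36.
  Visit 36.
  At 36: go left to 35.
    35 is a leaf — visit 35.
  At 36: go right to 2.
    Visit 2.
    At 2: no left child.
    At 2: go right to 10.
      10 is a leaf — visit 10.
Full pre-order sequence: 8, 19, 18, 14, 29, 30, 4, 28, 24, 36, 35, 2, 10.

6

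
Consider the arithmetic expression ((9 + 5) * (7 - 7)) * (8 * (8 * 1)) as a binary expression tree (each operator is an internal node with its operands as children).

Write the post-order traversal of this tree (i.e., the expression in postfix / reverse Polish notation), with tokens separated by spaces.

9 5 + 7 7 - * 8 8 1 * * *

Post-order on an expression tree gives postfix notation: for each operator, emit left operand, right operand, then the operator.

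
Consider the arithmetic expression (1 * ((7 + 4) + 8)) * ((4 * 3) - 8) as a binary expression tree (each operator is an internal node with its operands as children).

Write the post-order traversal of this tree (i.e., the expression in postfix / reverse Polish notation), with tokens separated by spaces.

1 7 4 + 8 + * 4 3 * 8 - *

Post-order on an expression tree gives postfix notation: for each operator, emit left operand, right operand, then the operator.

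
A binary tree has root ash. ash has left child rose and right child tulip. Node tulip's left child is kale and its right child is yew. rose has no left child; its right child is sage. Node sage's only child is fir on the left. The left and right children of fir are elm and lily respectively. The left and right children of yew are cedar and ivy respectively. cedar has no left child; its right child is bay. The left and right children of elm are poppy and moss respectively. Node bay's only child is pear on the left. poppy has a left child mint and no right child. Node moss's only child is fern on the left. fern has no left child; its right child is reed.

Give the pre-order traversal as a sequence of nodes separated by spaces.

Pre-order visits the node, then its left subtree, then its right subtree.
Visit ash.
At ash: go left to rose.
  Visit rose.
  At rose: no left child.
  At rose: go right to sage.
    Visit sage.
    At sage: go left to fir.
      Visit fir.
      At fir: go left to elm.
        Visit elm.
        At elm: go left to poppy.
          Visit poppy.
          At poppy: go left to mint.
            mint is a leaf — visit mint.
          At poppy: no right child.
        At elm: go right to moss.
          Visit moss.
          At moss: go left to fern.
            Visit fern.
            At fern: no left child.
            At fern: go right to reed.
              reed is a leaf — visit reed.
          At moss: no right child.
      At fir: go right to lily.
        lily is a leaf — visit lily.
    At sage: no right child.
At ash: go right to tulip.
  Visit tulip.
  At tulip: go left to kale.
    kale is a leaf — visit kale.
  At tulip: go right to yew.
    Visit yew.
    At yew: go left to cedar.
      Visit cedar.
      At cedar: no left child.
      At cedar: go right to bay.
        Visit bay.
        At bay: go left to pear.
          pear is a leaf — visit pear.
        At bay: no right child.
    At yew: go right to ivy.
      ivy is a leaf — visit ivy.

ash rose sage fir elm poppy mint moss fern reed lily tulip kale yew cedar bay pear ivy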